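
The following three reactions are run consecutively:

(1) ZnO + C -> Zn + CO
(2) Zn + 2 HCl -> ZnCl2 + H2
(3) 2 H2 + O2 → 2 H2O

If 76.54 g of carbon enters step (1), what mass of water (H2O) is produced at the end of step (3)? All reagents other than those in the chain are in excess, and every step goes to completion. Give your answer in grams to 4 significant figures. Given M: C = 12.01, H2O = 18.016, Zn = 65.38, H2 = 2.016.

114.8 g

n(C) = 76.54 / 12.01 = 6.3730 mol.
Reaction (1): C→Zn ratio 1:1 ⇒ n(Zn) = 6.3730 mol.
Reaction (2): Zn→H2 ratio 1:1 ⇒ n(H2) = 6.3730 mol.
Reaction (3): H2→H2O ratio 2:2 ⇒ n(H2O) = 6.3730 mol.
Mass of H2O = 6.3730 × 18.016 = 114.82 g.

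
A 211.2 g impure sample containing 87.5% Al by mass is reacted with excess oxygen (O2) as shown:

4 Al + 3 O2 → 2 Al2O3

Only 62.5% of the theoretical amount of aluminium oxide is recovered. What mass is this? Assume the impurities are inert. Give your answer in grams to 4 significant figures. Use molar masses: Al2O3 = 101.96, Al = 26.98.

Pure Al available = 211.2 g × 0.875 = 184.80 g.
n(Al) = 184.80 g / 26.98 g/mol = 6.8495 mol.
From the equation the Al:Al2O3 mole ratio is 4:2, so n(Al2O3) = 6.8495 × 2/4 = 3.4248 mol.
Mass of Al2O3 = 3.4248 mol × 101.96 g/mol = 349.19 g.
Actual mass collected = 349.19 g × 0.625 = 218.24 g.

218.2 g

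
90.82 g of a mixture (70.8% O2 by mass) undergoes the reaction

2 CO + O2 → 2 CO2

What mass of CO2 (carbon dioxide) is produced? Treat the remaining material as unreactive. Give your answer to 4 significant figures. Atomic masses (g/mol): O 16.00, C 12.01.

Mass of pure O2 = 90.82 g × 0.708 = 64.301 g.
M(O2) = 2(16.00) = 32.00 g/mol.
M(CO2) = 12.01 + 2(16.00) = 44.01 g/mol.
n(O2) = 64.301 g / 32.00 g/mol = 2.0094 mol.
From the equation the O2:CO2 mole ratio is 1:2, so n(CO2) = 2.0094 × 2/1 = 4.0188 mol.
Mass of CO2 = 4.0188 mol × 44.01 g/mol = 176.87 g.

176.9 g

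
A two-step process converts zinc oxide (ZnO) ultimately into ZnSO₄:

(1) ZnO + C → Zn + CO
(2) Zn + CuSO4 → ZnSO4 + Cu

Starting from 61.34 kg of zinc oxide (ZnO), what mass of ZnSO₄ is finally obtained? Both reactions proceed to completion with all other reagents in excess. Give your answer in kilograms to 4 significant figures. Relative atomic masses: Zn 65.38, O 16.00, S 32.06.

121.7 kg

M(ZnO) = 65.38 + 16.00 = 81.38 g/mol.
M(ZnSO4) = 65.38 + 32.06 + 4(16.00) = 161.44 g/mol.
61.34 kg = 61340 g.
n(ZnO) = 61340 / 81.38 = 753.75 mol.
Step 1 gives a 1:1 ratio of ZnO to Zn, so n(Zn) = 753.75 mol.
In step 2 the Zn:ZnSO4 ratio is 1:1, so n(ZnSO4) = 753.75 mol.
Mass of ZnSO4 = 753.75 × 161.44 = 121690 g = 121.7 kg.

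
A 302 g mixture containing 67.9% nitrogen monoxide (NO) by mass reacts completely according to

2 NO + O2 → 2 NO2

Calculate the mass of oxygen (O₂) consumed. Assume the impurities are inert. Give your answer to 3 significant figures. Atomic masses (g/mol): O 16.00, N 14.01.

Mass of pure NO = 302 g × 0.679 = 205.1 g.
M(NO) = 14.01 + 16.00 = 30.01 g/mol.
M(O2) = 2(16.00) = 32.00 g/mol.
n(NO) = 205.1 g / 30.01 g/mol = 6.833 mol.
From the equation the NO:O2 mole ratio is 2:1, so n(O2) = 6.833 × 1/2 = 3.416 mol.
Mass of O2 = 3.416 mol × 32.00 g/mol = 109.3 g.

109 g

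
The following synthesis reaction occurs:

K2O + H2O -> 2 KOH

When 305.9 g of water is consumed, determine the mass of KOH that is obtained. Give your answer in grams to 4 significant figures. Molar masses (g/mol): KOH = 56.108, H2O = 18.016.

1905 g

n(H2O) = 305.90 g / 18.016 g/mol = 16.979 mol.
From the equation the H2O:KOH mole ratio is 1:2, so n(KOH) = 16.979 × 2/1 = 33.959 mol.
Mass of KOH = 33.959 mol × 56.108 g/mol = 1905.4 g.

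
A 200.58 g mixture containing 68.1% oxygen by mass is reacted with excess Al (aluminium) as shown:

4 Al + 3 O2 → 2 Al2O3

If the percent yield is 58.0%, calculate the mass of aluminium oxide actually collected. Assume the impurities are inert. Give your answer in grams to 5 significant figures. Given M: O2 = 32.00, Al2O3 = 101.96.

Pure O2 available = 200.58 g × 0.681 = 136.595 g.
n(O2) = 136.595 g / 32.00 g/mol = 4.26859 mol.
From the equation the O2:Al2O3 mole ratio is 3:2, so n(Al2O3) = 4.26859 × 2/3 = 2.84573 mol.
Mass of Al2O3 = 2.84573 mol × 101.96 g/mol = 290.151 g.
Actual mass collected = 290.151 g × 0.580 = 168.287 g.

168.29 g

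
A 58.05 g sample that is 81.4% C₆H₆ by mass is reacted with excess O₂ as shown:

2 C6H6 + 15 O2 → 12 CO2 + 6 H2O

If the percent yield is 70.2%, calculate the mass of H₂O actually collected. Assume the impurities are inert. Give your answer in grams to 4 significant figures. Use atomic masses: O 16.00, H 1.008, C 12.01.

22.95 g

Pure C6H6 available = 58.05 g × 0.814 = 47.253 g.
M(C6H6) = 6(12.01) + 6(1.008) = 78.108 g/mol.
M(H2O) = 2(1.008) + 16.00 = 18.016 g/mol.
n(C6H6) = 47.253 g / 78.108 g/mol = 0.60497 mol.
From the equation the C6H6:H2O mole ratio is 2:6, so n(H2O) = 0.60497 × 6/2 = 1.8149 mol.
Mass of H2O = 1.8149 mol × 18.016 g/mol = 32.697 g.
Actual mass collected = 32.697 g × 0.702 = 22.953 g.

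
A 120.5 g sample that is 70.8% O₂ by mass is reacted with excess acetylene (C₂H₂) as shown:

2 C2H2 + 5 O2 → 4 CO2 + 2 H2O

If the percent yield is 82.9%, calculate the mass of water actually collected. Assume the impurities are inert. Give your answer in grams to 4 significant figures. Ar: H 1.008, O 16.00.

Pure O2 available = 120.5 g × 0.708 = 85.314 g.
M(O2) = 2(16.00) = 32.00 g/mol.
M(H2O) = 2(1.008) + 16.00 = 18.016 g/mol.
n(O2) = 85.314 g / 32.00 g/mol = 2.6661 mol.
From the equation the O2:H2O mole ratio is 5:2, so n(H2O) = 2.6661 × 2/5 = 1.0664 mol.
Mass of H2O = 1.0664 mol × 18.016 g/mol = 19.213 g.
Actual mass collected = 19.213 g × 0.829 = 15.927 g.

15.93 g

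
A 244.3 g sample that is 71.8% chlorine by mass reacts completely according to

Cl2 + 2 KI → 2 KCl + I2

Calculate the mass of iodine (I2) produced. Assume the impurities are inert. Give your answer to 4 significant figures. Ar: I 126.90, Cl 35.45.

627.9 g

Mass of pure Cl2 = 244.3 g × 0.718 = 175.41 g.
M(Cl2) = 2(35.45) = 70.90 g/mol.
M(I2) = 2(126.90) = 253.80 g/mol.
n(Cl2) = 175.41 g / 70.90 g/mol = 2.4740 mol.
From the equation the Cl2:I2 mole ratio is 1:1, so n(I2) = 2.4740 × 1/1 = 2.4740 mol.
Mass of I2 = 2.4740 mol × 253.80 g/mol = 627.90 g.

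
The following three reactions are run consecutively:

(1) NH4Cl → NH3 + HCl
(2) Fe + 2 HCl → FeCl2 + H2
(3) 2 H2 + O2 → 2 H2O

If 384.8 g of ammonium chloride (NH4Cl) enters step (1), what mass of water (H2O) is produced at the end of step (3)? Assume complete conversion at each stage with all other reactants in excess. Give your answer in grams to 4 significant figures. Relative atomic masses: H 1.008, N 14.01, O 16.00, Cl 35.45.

64.80 g

M(NH4Cl) = 14.01 + 4(1.008) + 35.45 = 53.492 g/mol.
M(H2O) = 2(1.008) + 16.00 = 18.016 g/mol.
n(NH4Cl) = 384.8 / 53.492 = 7.1936 mol.
Reaction (1): NH4Cl→HCl ratio 1:1 ⇒ n(HCl) = 7.1936 mol.
Reaction (2): HCl→H2 ratio 2:1 ⇒ n(H2) = 3.5968 mol.
Reaction (3): H2→H2O ratio 2:2 ⇒ n(H2O) = 3.5968 mol.
Mass of H2O = 3.5968 × 18.016 = 64.800 g.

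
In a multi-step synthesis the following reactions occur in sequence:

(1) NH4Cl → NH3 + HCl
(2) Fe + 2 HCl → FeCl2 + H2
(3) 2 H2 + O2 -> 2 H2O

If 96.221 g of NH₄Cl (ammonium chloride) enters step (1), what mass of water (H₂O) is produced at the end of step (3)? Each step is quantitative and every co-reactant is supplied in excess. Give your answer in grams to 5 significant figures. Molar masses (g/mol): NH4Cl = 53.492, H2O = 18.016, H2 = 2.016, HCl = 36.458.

16.204 g

n(NH4Cl) = 96.221 / 53.492 = 1.79879 mol.
Reaction (1): NH4Cl→HCl ratio 1:1 ⇒ n(HCl) = 1.79879 mol.
Reaction (2): HCl→H2 ratio 2:1 ⇒ n(H2) = 0.899396 mol.
Reaction (3): H2→H2O ratio 2:2 ⇒ n(H2O) = 0.899396 mol.
Mass of H2O = 0.899396 × 18.016 = 16.2035 g.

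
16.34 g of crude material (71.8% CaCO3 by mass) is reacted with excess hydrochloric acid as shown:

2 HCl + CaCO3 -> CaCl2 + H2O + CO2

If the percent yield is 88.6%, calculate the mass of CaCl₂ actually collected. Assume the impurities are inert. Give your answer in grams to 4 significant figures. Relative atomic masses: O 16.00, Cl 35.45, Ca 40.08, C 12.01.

11.53 g

Pure CaCO3 available = 16.34 g × 0.718 = 11.732 g.
M(CaCO3) = 40.08 + 12.01 + 3(16.00) = 100.09 g/mol.
M(CaCl2) = 40.08 + 2(35.45) = 110.98 g/mol.
n(CaCO3) = 11.732 g / 100.09 g/mol = 0.11722 mol.
From the equation the CaCO3:CaCl2 mole ratio is 1:1, so n(CaCl2) = 0.11722 × 1/1 = 0.11722 mol.
Mass of CaCl2 = 0.11722 mol × 110.98 g/mol = 13.009 g.
Actual mass collected = 13.009 g × 0.886 = 11.526 g.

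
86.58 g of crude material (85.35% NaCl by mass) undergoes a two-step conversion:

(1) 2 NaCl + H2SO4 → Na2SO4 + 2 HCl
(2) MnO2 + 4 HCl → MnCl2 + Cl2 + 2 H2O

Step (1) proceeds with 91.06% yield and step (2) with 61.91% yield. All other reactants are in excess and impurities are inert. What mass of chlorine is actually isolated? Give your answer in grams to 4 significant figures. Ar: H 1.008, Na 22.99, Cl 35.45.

Pure NaCl = 86.58 × 0.8535 = 73.896 g.
M(NaCl) = 22.99 + 35.45 = 58.44 g/mol.
M(Cl2) = 2(35.45) = 70.90 g/mol.
n(NaCl) = 73.896 / 58.44 = 1.2645 mol.
Step 1 (NaCl:HCl = 2:2): theoretical n(HCl) = 1.2645 mol; at 91.06% yield, n(HCl) = 1.1514 mol.
Step 2 (HCl:Cl2 = 4:1): theoretical n(Cl2) = 0.28786 mol, so theoretical mass = 0.28786 × 70.90 = 20.409 g.
At 61.91% yield, actual mass of Cl2 = 20.409 × 0.6191 = 12.635 g.

12.64 g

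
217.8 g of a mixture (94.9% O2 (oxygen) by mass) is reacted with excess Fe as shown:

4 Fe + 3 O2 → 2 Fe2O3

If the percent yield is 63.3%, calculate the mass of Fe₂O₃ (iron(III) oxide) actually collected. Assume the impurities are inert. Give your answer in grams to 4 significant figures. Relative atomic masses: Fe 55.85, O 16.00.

Pure O2 available = 217.8 g × 0.949 = 206.69 g.
M(O2) = 2(16.00) = 32.00 g/mol.
M(Fe2O3) = 2(55.85) + 3(16.00) = 159.70 g/mol.
n(O2) = 206.69 g / 32.00 g/mol = 6.4591 mol.
From the equation the O2:Fe2O3 mole ratio is 3:2, so n(Fe2O3) = 6.4591 × 2/3 = 4.3061 mol.
Mass of Fe2O3 = 4.3061 mol × 159.70 g/mol = 687.68 g.
Actual mass collected = 687.68 g × 0.633 = 435.30 g.

435.3 g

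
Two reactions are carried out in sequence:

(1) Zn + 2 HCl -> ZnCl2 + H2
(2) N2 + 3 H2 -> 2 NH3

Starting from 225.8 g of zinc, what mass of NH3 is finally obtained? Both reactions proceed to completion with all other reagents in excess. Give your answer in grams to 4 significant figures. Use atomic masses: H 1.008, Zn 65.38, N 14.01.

M(Zn) = 65.38 g/mol.
M(NH3) = 14.01 + 3(1.008) = 17.034 g/mol.
n(Zn) = 225.80 / 65.38 = 3.4537 mol.
Step 1 gives a 1:1 ratio of Zn to H2, so n(H2) = 3.4537 mol.
In step 2 the H2:NH3 ratio is 3:2, so n(NH3) = 2.3024 mol.
Mass of NH3 = 2.3024 × 17.034 = 39.220 g.

39.22 g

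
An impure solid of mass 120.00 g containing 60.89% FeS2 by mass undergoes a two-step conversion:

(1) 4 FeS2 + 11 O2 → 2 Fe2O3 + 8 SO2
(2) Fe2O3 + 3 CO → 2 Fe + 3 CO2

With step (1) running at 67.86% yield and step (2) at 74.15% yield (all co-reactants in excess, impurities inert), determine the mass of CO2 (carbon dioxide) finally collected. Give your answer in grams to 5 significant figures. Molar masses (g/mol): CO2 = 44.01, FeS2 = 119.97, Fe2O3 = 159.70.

Pure FeS2 = 120.00 × 0.6089 = 73.0680 g.
n(FeS2) = 73.0680 / 119.97 = 0.609052 mol.
Step 1 (FeS2:Fe2O3 = 4:2): theoretical n(Fe2O3) = 0.304526 mol; at 67.86% yield, n(Fe2O3) = 0.206651 mol.
Step 2 (Fe2O3:CO2 = 1:3): theoretical n(CO2) = 0.619954 mol, so theoretical mass = 0.619954 × 44.01 = 27.2842 g.
At 74.15% yield, actual mass of CO2 = 27.2842 × 0.7415 = 20.2312 g.

20.231 g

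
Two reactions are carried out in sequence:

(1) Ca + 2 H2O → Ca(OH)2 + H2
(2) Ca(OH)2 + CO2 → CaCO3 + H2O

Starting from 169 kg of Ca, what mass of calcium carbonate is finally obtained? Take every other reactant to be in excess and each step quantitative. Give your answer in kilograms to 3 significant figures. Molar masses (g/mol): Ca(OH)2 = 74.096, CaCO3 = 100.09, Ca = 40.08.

169 kg = 169000 g.
n(Ca) = 169000 / 40.08 = 4217 mol.
Step 1 gives a 1:1 ratio of Ca to Ca(OH)2, so n(Ca(OH)2) = 4217 mol.
In step 2 the Ca(OH)2:CaCO3 ratio is 1:1, so n(CaCO3) = 4217 mol.
Mass of CaCO3 = 4217 × 100.09 = 422000 g = 422 kg.

422 kg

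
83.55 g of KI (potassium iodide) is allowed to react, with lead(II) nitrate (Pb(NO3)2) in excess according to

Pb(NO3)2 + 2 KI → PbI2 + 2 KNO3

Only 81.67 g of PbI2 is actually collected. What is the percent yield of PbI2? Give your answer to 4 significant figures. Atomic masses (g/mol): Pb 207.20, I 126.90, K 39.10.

M(KI) = 39.10 + 126.90 = 166.00 g/mol.
M(PbI2) = 207.20 + 2(126.90) = 461.00 g/mol.
n(KI) = 83.550 g / 166.00 g/mol = 0.50331 mol.
From the equation the KI:PbI2 mole ratio is 2:1, so n(PbI2) = 0.50331 × 1/2 = 0.25166 mol.
Mass of PbI2 = 0.25166 mol × 461.00 g/mol = 116.01 g.
This is the theoretical yield. Percent yield = 81.67 g / 116.01 g × 100% = 70.397%.

70.40 %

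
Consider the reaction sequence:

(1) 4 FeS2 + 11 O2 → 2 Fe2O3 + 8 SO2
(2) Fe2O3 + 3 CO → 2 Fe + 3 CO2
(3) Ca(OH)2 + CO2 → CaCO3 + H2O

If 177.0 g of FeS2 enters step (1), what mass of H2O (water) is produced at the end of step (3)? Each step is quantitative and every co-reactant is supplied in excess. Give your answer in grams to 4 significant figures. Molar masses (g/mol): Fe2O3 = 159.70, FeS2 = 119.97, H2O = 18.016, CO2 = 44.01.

39.87 g

n(FeS2) = 177.0 / 119.97 = 1.4754 mol.
Reaction (1): FeS2→Fe2O3 ratio 4:2 ⇒ n(Fe2O3) = 0.73768 mol.
Reaction (2): Fe2O3→CO2 ratio 1:3 ⇒ n(CO2) = 2.2131 mol.
Reaction (3): CO2→H2O ratio 1:1 ⇒ n(H2O) = 2.2131 mol.
Mass of H2O = 2.2131 × 18.016 = 39.870 g.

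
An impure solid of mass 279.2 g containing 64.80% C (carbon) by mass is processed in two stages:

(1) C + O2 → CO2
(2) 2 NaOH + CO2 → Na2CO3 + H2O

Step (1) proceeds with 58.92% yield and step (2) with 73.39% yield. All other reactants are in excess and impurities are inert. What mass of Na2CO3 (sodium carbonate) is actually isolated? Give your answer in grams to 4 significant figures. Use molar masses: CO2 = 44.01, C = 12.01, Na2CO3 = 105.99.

690.4 g

Pure C = 279.2 × 0.6480 = 180.92 g.
n(C) = 180.92 / 12.01 = 15.064 mol.
Step 1 (C:CO2 = 1:1): theoretical n(CO2) = 15.064 mol; at 58.92% yield, n(CO2) = 8.8759 mol.
Step 2 (CO2:Na2CO3 = 1:1): theoretical n(Na2CO3) = 8.8759 mol, so theoretical mass = 8.8759 × 105.99 = 940.75 g.
At 73.39% yield, actual mass of Na2CO3 = 940.75 × 0.7339 = 690.42 g.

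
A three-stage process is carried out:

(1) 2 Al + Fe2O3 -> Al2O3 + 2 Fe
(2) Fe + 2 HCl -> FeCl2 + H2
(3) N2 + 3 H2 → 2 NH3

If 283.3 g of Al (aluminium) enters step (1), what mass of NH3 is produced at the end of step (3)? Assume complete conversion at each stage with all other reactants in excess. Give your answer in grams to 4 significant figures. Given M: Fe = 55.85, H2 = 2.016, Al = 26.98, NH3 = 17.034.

119.2 g

n(Al) = 283.3 / 26.98 = 10.500 mol.
Reaction (1): Al→Fe ratio 2:2 ⇒ n(Fe) = 10.500 mol.
Reaction (2): Fe→H2 ratio 1:1 ⇒ n(H2) = 10.500 mol.
Reaction (3): H2→NH3 ratio 3:2 ⇒ n(NH3) = 7.0002 mol.
Mass of NH3 = 7.0002 × 17.034 = 119.24 g.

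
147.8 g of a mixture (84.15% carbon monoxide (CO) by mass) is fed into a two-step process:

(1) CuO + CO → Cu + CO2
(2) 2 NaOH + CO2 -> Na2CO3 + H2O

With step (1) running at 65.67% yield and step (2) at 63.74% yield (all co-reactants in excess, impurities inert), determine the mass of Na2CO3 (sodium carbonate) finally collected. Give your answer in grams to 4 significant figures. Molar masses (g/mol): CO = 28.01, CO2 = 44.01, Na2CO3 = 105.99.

Pure CO = 147.8 × 0.8415 = 124.37 g.
n(CO) = 124.37 / 28.01 = 4.4403 mol.
Step 1 (CO:CO2 = 1:1): theoretical n(CO2) = 4.4403 mol; at 65.67% yield, n(CO2) = 2.9160 mol.
Step 2 (CO2:Na2CO3 = 1:1): theoretical n(Na2CO3) = 2.9160 mol, so theoretical mass = 2.9160 × 105.99 = 309.06 g.
At 63.74% yield, actual mass of Na2CO3 = 309.06 × 0.6374 = 197.00 g.

197.0 g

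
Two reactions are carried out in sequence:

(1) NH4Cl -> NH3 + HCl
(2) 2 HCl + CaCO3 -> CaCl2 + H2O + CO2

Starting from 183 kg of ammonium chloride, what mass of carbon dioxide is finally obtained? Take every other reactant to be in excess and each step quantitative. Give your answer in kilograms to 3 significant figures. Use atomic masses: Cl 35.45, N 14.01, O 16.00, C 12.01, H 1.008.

75.3 kg

M(NH4Cl) = 14.01 + 4(1.008) + 35.45 = 53.492 g/mol.
M(CO2) = 12.01 + 2(16.00) = 44.01 g/mol.
183 kg = 183000 g.
n(NH4Cl) = 183000 / 53.492 = 3421 mol.
Step 1 gives a 1:1 ratio of NH4Cl to HCl, so n(HCl) = 3421 mol.
In step 2 the HCl:CO2 ratio is 2:1, so n(CO2) = 1711 mol.
Mass of CO2 = 1711 × 44.01 = 75280 g = 75.3 kg.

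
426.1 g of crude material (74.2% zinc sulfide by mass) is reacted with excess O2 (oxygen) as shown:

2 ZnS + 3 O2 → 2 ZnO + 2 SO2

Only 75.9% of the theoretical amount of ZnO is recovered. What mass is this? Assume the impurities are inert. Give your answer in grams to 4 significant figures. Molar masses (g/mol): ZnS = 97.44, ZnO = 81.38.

Pure ZnS available = 426.1 g × 0.742 = 316.17 g.
n(ZnS) = 316.17 g / 97.44 g/mol = 3.2447 mol.
From the equation the ZnS:ZnO mole ratio is 2:2, so n(ZnO) = 3.2447 × 2/2 = 3.2447 mol.
Mass of ZnO = 3.2447 mol × 81.38 g/mol = 264.06 g.
Actual mass collected = 264.06 g × 0.759 = 200.42 g.

200.4 g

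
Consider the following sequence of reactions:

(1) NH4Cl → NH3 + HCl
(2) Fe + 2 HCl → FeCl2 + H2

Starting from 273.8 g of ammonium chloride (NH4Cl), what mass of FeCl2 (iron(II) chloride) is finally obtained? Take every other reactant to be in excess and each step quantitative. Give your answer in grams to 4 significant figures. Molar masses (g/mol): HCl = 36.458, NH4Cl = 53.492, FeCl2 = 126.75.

324.4 g

n(NH4Cl) = 273.80 / 53.492 = 5.1185 mol.
Step 1 gives a 1:1 ratio of NH4Cl to HCl, so n(HCl) = 5.1185 mol.
In step 2 the HCl:FeCl2 ratio is 2:1, so n(FeCl2) = 2.5593 mol.
Mass of FeCl2 = 2.5593 × 126.75 = 324.39 g.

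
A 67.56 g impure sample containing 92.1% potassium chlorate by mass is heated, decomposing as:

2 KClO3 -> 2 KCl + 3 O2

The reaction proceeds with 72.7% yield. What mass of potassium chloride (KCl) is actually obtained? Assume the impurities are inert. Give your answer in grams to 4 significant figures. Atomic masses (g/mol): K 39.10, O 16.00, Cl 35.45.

27.52 g

Pure KClO3 available = 67.56 g × 0.921 = 62.223 g.
M(KClO3) = 39.10 + 35.45 + 3(16.00) = 122.55 g/mol.
M(KCl) = 39.10 + 35.45 = 74.55 g/mol.
n(KClO3) = 62.223 g / 122.55 g/mol = 0.50773 mol.
From the equation the KClO3:KCl mole ratio is 2:2, so n(KCl) = 0.50773 × 2/2 = 0.50773 mol.
Mass of KCl = 0.50773 mol × 74.55 g/mol = 37.852 g.
Actual mass collected = 37.852 g × 0.727 = 27.518 g.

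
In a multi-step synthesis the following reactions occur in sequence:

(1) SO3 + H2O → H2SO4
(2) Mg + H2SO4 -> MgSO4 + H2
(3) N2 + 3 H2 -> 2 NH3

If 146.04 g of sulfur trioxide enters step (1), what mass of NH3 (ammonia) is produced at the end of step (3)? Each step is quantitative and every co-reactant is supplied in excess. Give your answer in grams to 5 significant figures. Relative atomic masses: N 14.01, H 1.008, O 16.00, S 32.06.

20.715 g

M(SO3) = 32.06 + 3(16.00) = 80.06 g/mol.
M(NH3) = 14.01 + 3(1.008) = 17.034 g/mol.
n(SO3) = 146.04 / 80.06 = 1.82413 mol.
Reaction (1): SO3→H2SO4 ratio 1:1 ⇒ n(H2SO4) = 1.82413 mol.
Reaction (2): H2SO4→H2 ratio 1:1 ⇒ n(H2) = 1.82413 mol.
Reaction (3): H2→NH3 ratio 3:2 ⇒ n(NH3) = 1.21609 mol.
Mass of NH3 = 1.21609 × 17.034 = 20.7148 g.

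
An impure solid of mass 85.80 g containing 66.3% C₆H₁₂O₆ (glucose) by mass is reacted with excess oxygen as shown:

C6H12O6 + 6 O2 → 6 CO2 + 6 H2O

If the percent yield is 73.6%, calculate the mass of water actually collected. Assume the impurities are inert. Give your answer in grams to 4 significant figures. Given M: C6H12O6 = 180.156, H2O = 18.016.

Pure C6H12O6 available = 85.80 g × 0.663 = 56.885 g.
n(C6H12O6) = 56.885 g / 180.156 g/mol = 0.31576 mol.
From the equation the C6H12O6:H2O mole ratio is 1:6, so n(H2O) = 0.31576 × 6/1 = 1.8945 mol.
Mass of H2O = 1.8945 mol × 18.016 g/mol = 34.132 g.
Actual mass collected = 34.132 g × 0.736 = 25.121 g.

25.12 g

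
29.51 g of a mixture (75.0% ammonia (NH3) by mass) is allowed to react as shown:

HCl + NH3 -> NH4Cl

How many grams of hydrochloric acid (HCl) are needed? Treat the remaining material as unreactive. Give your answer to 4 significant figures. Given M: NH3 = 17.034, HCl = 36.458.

47.37 g

Mass of pure NH3 = 29.51 g × 0.750 = 22.133 g.
n(NH3) = 22.133 g / 17.034 g/mol = 1.2993 mol.
From the equation the NH3:HCl mole ratio is 1:1, so n(HCl) = 1.2993 × 1/1 = 1.2993 mol.
Mass of HCl = 1.2993 mol × 36.458 g/mol = 47.370 g.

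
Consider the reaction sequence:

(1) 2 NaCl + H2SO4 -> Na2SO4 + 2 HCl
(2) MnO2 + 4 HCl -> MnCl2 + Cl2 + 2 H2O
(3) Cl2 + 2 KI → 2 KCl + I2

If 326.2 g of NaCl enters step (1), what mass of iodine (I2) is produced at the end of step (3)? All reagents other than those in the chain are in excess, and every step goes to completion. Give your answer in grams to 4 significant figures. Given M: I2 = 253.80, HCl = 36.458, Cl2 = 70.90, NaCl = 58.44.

n(NaCl) = 326.2 / 58.44 = 5.5818 mol.
Reaction (1): NaCl→HCl ratio 2:2 ⇒ n(HCl) = 5.5818 mol.
Reaction (2): HCl→Cl2 ratio 4:1 ⇒ n(Cl2) = 1.3954 mol.
Reaction (3): Cl2→I2 ratio 1:1 ⇒ n(I2) = 1.3954 mol.
Mass of I2 = 1.3954 × 253.80 = 354.16 g.

354.2 g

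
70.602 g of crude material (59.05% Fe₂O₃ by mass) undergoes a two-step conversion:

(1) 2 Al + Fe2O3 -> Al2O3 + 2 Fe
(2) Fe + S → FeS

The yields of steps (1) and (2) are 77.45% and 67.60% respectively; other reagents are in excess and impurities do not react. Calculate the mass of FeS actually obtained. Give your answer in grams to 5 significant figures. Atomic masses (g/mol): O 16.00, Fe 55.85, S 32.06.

Pure Fe2O3 = 70.602 × 0.5905 = 41.6905 g.
M(Fe2O3) = 2(55.85) + 3(16.00) = 159.70 g/mol.
M(FeS) = 55.85 + 32.06 = 87.91 g/mol.
n(Fe2O3) = 41.6905 / 159.70 = 0.261055 mol.
Step 1 (Fe2O3:Fe = 1:2): theoretical n(Fe) = 0.522110 mol; at 77.45% yield, n(Fe) = 0.404374 mol.
Step 2 (Fe:FeS = 1:1): theoretical n(FeS) = 0.404374 mol, so theoretical mass = 0.404374 × 87.91 = 35.5485 g.
At 67.60% yield, actual mass of FeS = 35.5485 × 0.6760 = 24.0308 g.

24.031 g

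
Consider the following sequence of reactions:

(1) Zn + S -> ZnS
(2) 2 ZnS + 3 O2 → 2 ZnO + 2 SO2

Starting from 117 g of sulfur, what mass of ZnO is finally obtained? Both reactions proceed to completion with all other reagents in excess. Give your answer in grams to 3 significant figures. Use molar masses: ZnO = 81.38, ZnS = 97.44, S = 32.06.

n(S) = 117.0 / 32.06 = 3.649 mol.
Step 1 gives a 1:1 ratio of S to ZnS, so n(ZnS) = 3.649 mol.
In step 2 the ZnS:ZnO ratio is 2:2, so n(ZnO) = 3.649 mol.
Mass of ZnO = 3.649 × 81.38 = 297.0 g.

297 g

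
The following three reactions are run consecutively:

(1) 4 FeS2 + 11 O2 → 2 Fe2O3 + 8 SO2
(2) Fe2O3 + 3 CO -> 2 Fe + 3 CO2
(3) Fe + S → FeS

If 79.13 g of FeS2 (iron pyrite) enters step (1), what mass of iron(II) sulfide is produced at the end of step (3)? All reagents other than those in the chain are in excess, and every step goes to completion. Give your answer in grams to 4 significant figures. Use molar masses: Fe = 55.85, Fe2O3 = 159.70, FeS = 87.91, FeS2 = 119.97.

n(FeS2) = 79.13 / 119.97 = 0.65958 mol.
Reaction (1): FeS2→Fe2O3 ratio 4:2 ⇒ n(Fe2O3) = 0.32979 mol.
Reaction (2): Fe2O3→Fe ratio 1:2 ⇒ n(Fe) = 0.65958 mol.
Reaction (3): Fe→FeS ratio 1:1 ⇒ n(FeS) = 0.65958 mol.
Mass of FeS = 0.65958 × 87.91 = 57.984 g.

57.98 g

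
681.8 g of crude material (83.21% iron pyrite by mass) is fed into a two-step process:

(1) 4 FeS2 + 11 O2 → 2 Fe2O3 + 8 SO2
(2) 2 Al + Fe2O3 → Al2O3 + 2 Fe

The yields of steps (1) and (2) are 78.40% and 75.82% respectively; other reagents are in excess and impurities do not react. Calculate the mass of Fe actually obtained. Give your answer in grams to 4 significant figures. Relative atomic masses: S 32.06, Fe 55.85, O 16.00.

157.0 g

Pure FeS2 = 681.8 × 0.8321 = 567.33 g.
M(FeS2) = 55.85 + 2(32.06) = 119.97 g/mol.
M(Fe) = 55.85 g/mol.
n(FeS2) = 567.33 / 119.97 = 4.7289 mol.
Step 1 (FeS2:Fe2O3 = 4:2): theoretical n(Fe2O3) = 2.3644 mol; at 78.40% yield, n(Fe2O3) = 1.8537 mol.
Step 2 (Fe2O3:Fe = 1:2): theoretical n(Fe) = 3.7075 mol, so theoretical mass = 3.7075 × 55.85 = 207.06 g.
At 75.82% yield, actual mass of Fe = 207.06 × 0.7582 = 156.99 g.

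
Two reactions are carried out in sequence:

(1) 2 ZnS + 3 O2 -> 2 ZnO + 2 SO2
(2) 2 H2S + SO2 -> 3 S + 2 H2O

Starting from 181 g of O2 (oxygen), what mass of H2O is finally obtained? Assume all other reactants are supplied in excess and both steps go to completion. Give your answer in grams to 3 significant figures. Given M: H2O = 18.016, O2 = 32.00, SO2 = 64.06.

136 g

n(O2) = 181.0 / 32.00 = 5.656 mol.
Step 1 gives a 3:2 ratio of O2 to SO2, so n(SO2) = 3.771 mol.
In step 2 the SO2:H2O ratio is 1:2, so n(H2O) = 7.542 mol.
Mass of H2O = 7.542 × 18.016 = 135.9 g.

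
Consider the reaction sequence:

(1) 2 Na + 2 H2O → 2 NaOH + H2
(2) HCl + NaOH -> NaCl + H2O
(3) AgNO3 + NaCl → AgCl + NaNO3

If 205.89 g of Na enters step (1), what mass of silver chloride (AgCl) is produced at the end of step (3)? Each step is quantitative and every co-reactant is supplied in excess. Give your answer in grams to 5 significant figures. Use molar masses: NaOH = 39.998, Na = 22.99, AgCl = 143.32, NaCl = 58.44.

n(Na) = 205.89 / 22.99 = 8.95563 mol.
Reaction (1): Na→NaOH ratio 2:2 ⇒ n(NaOH) = 8.95563 mol.
Reaction (2): NaOH→NaCl ratio 1:1 ⇒ n(NaCl) = 8.95563 mol.
Reaction (3): NaCl→AgCl ratio 1:1 ⇒ n(AgCl) = 8.95563 mol.
Mass of AgCl = 8.95563 × 143.32 = 1283.52 g.

1283.5 g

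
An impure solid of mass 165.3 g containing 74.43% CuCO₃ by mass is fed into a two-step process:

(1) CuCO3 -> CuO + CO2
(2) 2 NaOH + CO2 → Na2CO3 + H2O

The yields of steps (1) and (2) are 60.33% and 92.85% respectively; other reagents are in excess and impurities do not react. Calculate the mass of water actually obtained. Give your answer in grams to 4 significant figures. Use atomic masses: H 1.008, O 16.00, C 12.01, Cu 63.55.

Pure CuCO3 = 165.3 × 0.7443 = 123.03 g.
M(CuCO3) = 63.55 + 12.01 + 3(16.00) = 123.56 g/mol.
M(H2O) = 2(1.008) + 16.00 = 18.016 g/mol.
n(CuCO3) = 123.03 / 123.56 = 0.99573 mol.
Step 1 (CuCO3:CO2 = 1:1): theoretical n(CO2) = 0.99573 mol; at 60.33% yield, n(CO2) = 0.60073 mol.
Step 2 (CO2:H2O = 1:1): theoretical n(H2O) = 0.60073 mol, so theoretical mass = 0.60073 × 18.016 = 10.823 g.
At 92.85% yield, actual mass of H2O = 10.823 × 0.9285 = 10.049 g.

10.05 g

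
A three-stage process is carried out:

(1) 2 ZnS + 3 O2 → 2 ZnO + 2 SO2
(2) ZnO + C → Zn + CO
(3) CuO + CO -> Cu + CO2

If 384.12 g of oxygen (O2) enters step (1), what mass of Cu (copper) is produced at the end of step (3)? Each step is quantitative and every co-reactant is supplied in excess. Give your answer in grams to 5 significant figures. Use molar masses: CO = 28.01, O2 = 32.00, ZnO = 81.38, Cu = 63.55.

508.56 g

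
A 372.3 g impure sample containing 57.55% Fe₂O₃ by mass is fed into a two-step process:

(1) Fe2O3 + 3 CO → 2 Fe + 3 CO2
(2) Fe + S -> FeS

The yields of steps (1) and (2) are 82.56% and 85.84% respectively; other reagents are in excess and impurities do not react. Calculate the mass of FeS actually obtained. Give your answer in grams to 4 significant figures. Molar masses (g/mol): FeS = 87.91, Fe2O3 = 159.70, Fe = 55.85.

167.2 g

Pure Fe2O3 = 372.3 × 0.5755 = 214.26 g.
n(Fe2O3) = 214.26 / 159.70 = 1.3416 mol.
Step 1 (Fe2O3:Fe = 1:2): theoretical n(Fe) = 2.6833 mol; at 82.56% yield, n(Fe) = 2.2153 mol.
Step 2 (Fe:FeS = 1:1): theoretical n(FeS) = 2.2153 mol, so theoretical mass = 2.2153 × 87.91 = 194.75 g.
At 85.84% yield, actual mass of FeS = 194.75 × 0.8584 = 167.17 g.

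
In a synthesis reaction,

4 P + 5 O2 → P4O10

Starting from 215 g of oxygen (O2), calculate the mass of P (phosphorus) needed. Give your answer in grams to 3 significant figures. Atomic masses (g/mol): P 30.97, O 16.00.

166 g

M(O2) = 2(16.00) = 32.00 g/mol.
M(P) = 30.97 g/mol.
n(O2) = 215.0 g / 32.00 g/mol = 6.719 mol.
From the equation the O2:P mole ratio is 5:4, so n(P) = 6.719 × 4/5 = 5.375 mol.
Mass of P = 5.375 mol × 30.97 g/mol = 166.5 g.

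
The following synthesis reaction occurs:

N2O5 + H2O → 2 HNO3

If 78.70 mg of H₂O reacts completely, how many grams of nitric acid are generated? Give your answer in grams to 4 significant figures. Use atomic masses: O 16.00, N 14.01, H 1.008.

M(H2O) = 2(1.008) + 16.00 = 18.016 g/mol.
M(HNO3) = 1.008 + 14.01 + 3(16.00) = 63.018 g/mol.
Convert: 78.70 mg = 0.078700 g.
n(H2O) = 0.078700 g / 18.016 g/mol = 0.0043683 mol.
From the equation the H2O:HNO3 mole ratio is 1:2, so n(HNO3) = 0.0043683 × 2/1 = 0.0087367 mol.
Mass of HNO3 = 0.0087367 mol × 63.018 g/mol = 0.55057 g.

0.5506 g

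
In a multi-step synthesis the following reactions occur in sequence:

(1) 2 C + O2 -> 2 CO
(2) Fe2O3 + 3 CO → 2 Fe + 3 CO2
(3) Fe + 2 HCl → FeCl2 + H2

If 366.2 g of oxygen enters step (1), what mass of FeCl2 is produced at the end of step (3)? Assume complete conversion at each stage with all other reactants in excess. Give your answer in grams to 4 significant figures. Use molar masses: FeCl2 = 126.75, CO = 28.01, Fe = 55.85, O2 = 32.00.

n(O2) = 366.2 / 32.00 = 11.444 mol.
Reaction (1): O2→CO ratio 1:2 ⇒ n(CO) = 22.887 mol.
Reaction (2): CO→Fe ratio 3:2 ⇒ n(Fe) = 15.258 mol.
Reaction (3): Fe→FeCl2 ratio 1:1 ⇒ n(FeCl2) = 15.258 mol.
Mass of FeCl2 = 15.258 × 126.75 = 1934.0 g.

1934 g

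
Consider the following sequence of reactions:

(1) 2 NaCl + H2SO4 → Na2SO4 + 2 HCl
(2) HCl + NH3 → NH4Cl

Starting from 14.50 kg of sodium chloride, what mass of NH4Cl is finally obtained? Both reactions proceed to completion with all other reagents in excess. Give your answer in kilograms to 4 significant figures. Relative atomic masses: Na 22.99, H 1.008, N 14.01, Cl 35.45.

13.27 kg

M(NaCl) = 22.99 + 35.45 = 58.44 g/mol.
M(NH4Cl) = 14.01 + 4(1.008) + 35.45 = 53.492 g/mol.
14.50 kg = 14500 g.
n(NaCl) = 14500 / 58.44 = 248.12 mol.
Step 1 gives a 2:2 ratio of NaCl to HCl, so n(HCl) = 248.12 mol.
In step 2 the HCl:NH4Cl ratio is 1:1, so n(NH4Cl) = 248.12 mol.
Mass of NH4Cl = 248.12 × 53.492 = 13272 g = 13.27 kg.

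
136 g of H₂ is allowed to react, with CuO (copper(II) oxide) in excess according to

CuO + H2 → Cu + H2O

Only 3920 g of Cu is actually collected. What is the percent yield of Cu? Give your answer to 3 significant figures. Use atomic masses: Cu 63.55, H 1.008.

M(H2) = 2(1.008) = 2.016 g/mol.
M(Cu) = 63.55 g/mol.
n(H2) = 136.0 g / 2.016 g/mol = 67.46 mol.
From the equation the H2:Cu mole ratio is 1:1, so n(Cu) = 67.46 × 1/1 = 67.46 mol.
Mass of Cu = 67.46 mol × 63.55 g/mol = 4287 g.
This is the theoretical yield. Percent yield = 3920 g / 4287 g × 100% = 91.44%.

91.4 %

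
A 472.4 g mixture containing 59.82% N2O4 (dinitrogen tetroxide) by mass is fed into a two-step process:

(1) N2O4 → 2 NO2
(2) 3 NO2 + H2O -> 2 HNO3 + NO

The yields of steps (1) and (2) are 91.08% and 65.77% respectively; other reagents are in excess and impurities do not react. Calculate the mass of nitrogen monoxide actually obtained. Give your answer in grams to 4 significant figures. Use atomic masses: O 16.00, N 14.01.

Pure N2O4 = 472.4 × 0.5982 = 282.59 g.
M(N2O4) = 2(14.01) + 4(16.00) = 92.02 g/mol.
M(NO) = 14.01 + 16.00 = 30.01 g/mol.
n(N2O4) = 282.59 / 92.02 = 3.0710 mol.
Step 1 (N2O4:NO2 = 1:2): theoretical n(NO2) = 6.1419 mol; at 91.08% yield, n(NO2) = 5.5941 mol.
Step 2 (NO2:NO = 3:1): theoretical n(NO) = 1.8647 mol, so theoretical mass = 1.8647 × 30.01 = 55.959 g.
At 65.77% yield, actual mass of NO = 55.959 × 0.6577 = 36.804 g.

36.80 g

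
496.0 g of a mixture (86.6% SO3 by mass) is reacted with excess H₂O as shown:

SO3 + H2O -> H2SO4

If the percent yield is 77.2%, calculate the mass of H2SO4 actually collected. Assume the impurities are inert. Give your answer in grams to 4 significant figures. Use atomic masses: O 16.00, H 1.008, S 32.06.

Pure SO3 available = 496.0 g × 0.866 = 429.54 g.
M(SO3) = 32.06 + 3(16.00) = 80.06 g/mol.
M(H2SO4) = 2(1.008) + 32.06 + 4(16.00) = 98.076 g/mol.
n(SO3) = 429.54 g / 80.06 g/mol = 5.3652 mol.
From the equation the SO3:H2SO4 mole ratio is 1:1, so n(H2SO4) = 5.3652 × 1/1 = 5.3652 mol.
Mass of H2SO4 = 5.3652 mol × 98.076 g/mol = 526.20 g.
Actual mass collected = 526.20 g × 0.772 = 406.22 g.

406.2 g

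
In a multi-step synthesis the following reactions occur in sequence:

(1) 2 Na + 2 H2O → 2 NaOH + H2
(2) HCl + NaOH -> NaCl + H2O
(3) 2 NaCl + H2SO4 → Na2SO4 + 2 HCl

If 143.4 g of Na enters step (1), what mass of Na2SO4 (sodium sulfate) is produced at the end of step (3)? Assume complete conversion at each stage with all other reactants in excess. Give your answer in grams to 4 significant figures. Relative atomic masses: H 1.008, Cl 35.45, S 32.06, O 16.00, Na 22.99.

M(Na) = 22.99 g/mol.
M(Na2SO4) = 2(22.99) + 32.06 + 4(16.00) = 142.04 g/mol.
n(Na) = 143.4 / 22.99 = 6.2375 mol.
Reaction (1): Na→NaOH ratio 2:2 ⇒ n(NaOH) = 6.2375 mol.
Reaction (2): NaOH→NaCl ratio 1:1 ⇒ n(NaCl) = 6.2375 mol.
Reaction (3): NaCl→Na2SO4 ratio 2:1 ⇒ n(Na2SO4) = 3.1187 mol.
Mass of Na2SO4 = 3.1187 × 142.04 = 442.99 g.

443.0 g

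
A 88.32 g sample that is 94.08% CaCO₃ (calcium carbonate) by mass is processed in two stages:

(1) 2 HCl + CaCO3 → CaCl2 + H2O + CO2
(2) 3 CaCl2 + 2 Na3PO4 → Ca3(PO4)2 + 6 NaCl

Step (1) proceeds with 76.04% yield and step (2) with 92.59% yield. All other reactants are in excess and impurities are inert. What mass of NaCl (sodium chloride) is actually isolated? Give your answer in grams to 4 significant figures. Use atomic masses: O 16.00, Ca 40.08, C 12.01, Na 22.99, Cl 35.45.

68.31 g

Pure CaCO3 = 88.32 × 0.9408 = 83.091 g.
M(CaCO3) = 40.08 + 12.01 + 3(16.00) = 100.09 g/mol.
M(NaCl) = 22.99 + 35.45 = 58.44 g/mol.
n(CaCO3) = 83.091 / 100.09 = 0.83017 mol.
Step 1 (CaCO3:CaCl2 = 1:1): theoretical n(CaCl2) = 0.83017 mol; at 76.04% yield, n(CaCl2) = 0.63126 mol.
Step 2 (CaCl2:NaCl = 3:6): theoretical n(NaCl) = 1.2625 mol, so theoretical mass = 1.2625 × 58.44 = 73.782 g.
At 92.59% yield, actual mass of NaCl = 73.782 × 0.9259 = 68.314 g.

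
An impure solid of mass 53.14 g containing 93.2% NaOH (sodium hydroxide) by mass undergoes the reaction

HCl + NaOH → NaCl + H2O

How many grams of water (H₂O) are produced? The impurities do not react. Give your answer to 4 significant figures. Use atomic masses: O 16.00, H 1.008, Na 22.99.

Mass of pure NaOH = 53.14 g × 0.932 = 49.526 g.
M(NaOH) = 22.99 + 16.00 + 1.008 = 39.998 g/mol.
M(H2O) = 2(1.008) + 16.00 = 18.016 g/mol.
n(NaOH) = 49.526 g / 39.998 g/mol = 1.2382 mol.
From the equation the NaOH:H2O mole ratio is 1:1, so n(H2O) = 1.2382 × 1/1 = 1.2382 mol.
Mass of H2O = 1.2382 mol × 18.016 g/mol = 22.308 g.

22.31 g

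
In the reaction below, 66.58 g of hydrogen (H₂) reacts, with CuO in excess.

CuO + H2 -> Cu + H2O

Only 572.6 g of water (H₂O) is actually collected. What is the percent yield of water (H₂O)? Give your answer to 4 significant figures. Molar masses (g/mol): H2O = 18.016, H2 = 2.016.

n(H2) = 66.580 g / 2.016 g/mol = 33.026 mol.
From the equation the H2:H2O mole ratio is 1:1, so n(H2O) = 33.026 × 1/1 = 33.026 mol.
Mass of H2O = 33.026 mol × 18.016 g/mol = 594.99 g.
This is the theoretical yield. Percent yield = 572.6 g / 594.99 g × 100% = 96.236%.

96.24 %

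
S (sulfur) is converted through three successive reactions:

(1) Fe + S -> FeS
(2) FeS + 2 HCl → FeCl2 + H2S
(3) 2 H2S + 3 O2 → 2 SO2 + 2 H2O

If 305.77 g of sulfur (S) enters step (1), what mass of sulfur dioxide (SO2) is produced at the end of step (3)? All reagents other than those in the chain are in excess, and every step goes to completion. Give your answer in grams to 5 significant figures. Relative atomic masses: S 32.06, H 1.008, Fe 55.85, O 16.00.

610.97 g

M(S) = 32.06 g/mol.
M(SO2) = 32.06 + 2(16.00) = 64.06 g/mol.
n(S) = 305.77 / 32.06 = 9.53743 mol.
Reaction (1): S→FeS ratio 1:1 ⇒ n(FeS) = 9.53743 mol.
Reaction (2): FeS→H2S ratio 1:1 ⇒ n(H2S) = 9.53743 mol.
Reaction (3): H2S→SO2 ratio 2:2 ⇒ n(SO2) = 9.53743 mol.
Mass of SO2 = 9.53743 × 64.06 = 610.968 g.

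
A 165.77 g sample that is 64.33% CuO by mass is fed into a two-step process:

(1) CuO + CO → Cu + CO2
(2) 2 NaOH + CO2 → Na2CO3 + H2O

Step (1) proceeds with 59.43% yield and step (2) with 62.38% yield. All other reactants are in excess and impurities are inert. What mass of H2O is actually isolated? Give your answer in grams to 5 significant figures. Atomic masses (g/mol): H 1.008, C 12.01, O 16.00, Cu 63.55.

Pure CuO = 165.77 × 0.6433 = 106.640 g.
M(CuO) = 63.55 + 16.00 = 79.55 g/mol.
M(H2O) = 2(1.008) + 16.00 = 18.016 g/mol.
n(CuO) = 106.640 / 79.55 = 1.34054 mol.
Step 1 (CuO:CO2 = 1:1): theoretical n(CO2) = 1.34054 mol; at 59.43% yield, n(CO2) = 0.796682 mol.
Step 2 (CO2:H2O = 1:1): theoretical n(H2O) = 0.796682 mol, so theoretical mass = 0.796682 × 18.016 = 14.3530 g.
At 62.38% yield, actual mass of H2O = 14.3530 × 0.6238 = 8.95342 g.

8.9534 g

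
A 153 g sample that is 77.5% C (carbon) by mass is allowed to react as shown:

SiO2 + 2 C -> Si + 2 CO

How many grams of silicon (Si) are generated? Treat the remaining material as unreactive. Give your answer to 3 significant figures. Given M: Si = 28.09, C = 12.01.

139 g

Mass of pure C = 153 g × 0.775 = 118.6 g.
n(C) = 118.6 g / 12.01 g/mol = 9.873 mol.
From the equation the C:Si mole ratio is 2:1, so n(Si) = 9.873 × 1/2 = 4.937 mol.
Mass of Si = 4.937 mol × 28.09 g/mol = 138.7 g.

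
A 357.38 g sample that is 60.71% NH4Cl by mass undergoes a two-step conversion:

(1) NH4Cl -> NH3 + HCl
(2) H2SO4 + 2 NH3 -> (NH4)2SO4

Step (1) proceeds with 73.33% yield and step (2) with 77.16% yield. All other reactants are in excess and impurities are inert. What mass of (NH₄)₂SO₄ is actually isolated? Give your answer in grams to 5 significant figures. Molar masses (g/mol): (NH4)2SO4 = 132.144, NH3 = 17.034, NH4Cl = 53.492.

Pure NH4Cl = 357.38 × 0.6071 = 216.965 g.
n(NH4Cl) = 216.965 / 53.492 = 4.05603 mol.
Step 1 (NH4Cl:NH3 = 1:1): theoretical n(NH3) = 4.05603 mol; at 73.33% yield, n(NH3) = 2.97429 mol.
Step 2 (NH3:(NH4)2SO4 = 2:1): theoretical n((NH4)2SO4) = 1.48715 mol, so theoretical mass = 1.48715 × 132.144 = 196.517 g.
At 77.16% yield, actual mass of (NH4)2SO4 = 196.517 × 0.7716 = 151.633 g.

151.63 g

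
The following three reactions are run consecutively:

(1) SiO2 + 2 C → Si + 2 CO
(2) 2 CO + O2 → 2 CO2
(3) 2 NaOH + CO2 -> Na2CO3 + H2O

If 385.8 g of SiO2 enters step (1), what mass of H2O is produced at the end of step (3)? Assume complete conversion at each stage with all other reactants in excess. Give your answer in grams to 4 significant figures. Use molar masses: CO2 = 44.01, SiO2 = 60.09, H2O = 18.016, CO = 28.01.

231.3 g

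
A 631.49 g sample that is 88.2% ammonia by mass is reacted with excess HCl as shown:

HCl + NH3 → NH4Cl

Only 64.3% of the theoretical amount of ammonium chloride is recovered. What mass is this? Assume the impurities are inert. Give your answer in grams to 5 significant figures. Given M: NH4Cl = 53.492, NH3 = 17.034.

Pure NH3 available = 631.49 g × 0.882 = 556.974 g.
n(NH3) = 556.974 g / 17.034 g/mol = 32.6978 mol.
From the equation the NH3:NH4Cl mole ratio is 1:1, so n(NH4Cl) = 32.6978 × 1/1 = 32.6978 mol.
Mass of NH4Cl = 32.6978 mol × 53.492 g/mol = 1749.07 g.
Actual mass collected = 1749.07 g × 0.643 = 1124.65 g.

1124.7 g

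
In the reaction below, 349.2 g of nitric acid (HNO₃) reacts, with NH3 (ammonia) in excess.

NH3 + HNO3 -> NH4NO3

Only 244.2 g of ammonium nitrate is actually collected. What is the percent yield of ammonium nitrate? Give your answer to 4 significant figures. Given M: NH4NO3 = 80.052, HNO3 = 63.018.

n(HNO3) = 349.20 g / 63.018 g/mol = 5.5413 mol.
From the equation the HNO3:NH4NO3 mole ratio is 1:1, so n(NH4NO3) = 5.5413 × 1/1 = 5.5413 mol.
Mass of NH4NO3 = 5.5413 mol × 80.052 g/mol = 443.59 g.
This is the theoretical yield. Percent yield = 244.2 g / 443.59 g × 100% = 55.051%.

55.05 %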